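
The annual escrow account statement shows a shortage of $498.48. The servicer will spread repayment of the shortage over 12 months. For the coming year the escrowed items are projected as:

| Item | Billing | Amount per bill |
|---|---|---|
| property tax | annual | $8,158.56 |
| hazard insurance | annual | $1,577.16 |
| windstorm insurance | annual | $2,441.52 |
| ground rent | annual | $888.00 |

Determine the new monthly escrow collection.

$1,130.31

Property tax = $8,158.56 per year
Hazard insurance = $1,577.16 per year
Windstorm insurance = $2,441.52 per year
Ground rent = $888.00 per year
Yearly total = $8,158.56 + $1,577.16 + $2,441.52 + $888.00 = $13,065.24
Monthly escrow = $13,065.24 / 12 = $1,088.77
Shortage spread = $498.48 / 12 = $41.54/mo
Adjusted monthly = $1,088.77 + $41.54 = $1,130.31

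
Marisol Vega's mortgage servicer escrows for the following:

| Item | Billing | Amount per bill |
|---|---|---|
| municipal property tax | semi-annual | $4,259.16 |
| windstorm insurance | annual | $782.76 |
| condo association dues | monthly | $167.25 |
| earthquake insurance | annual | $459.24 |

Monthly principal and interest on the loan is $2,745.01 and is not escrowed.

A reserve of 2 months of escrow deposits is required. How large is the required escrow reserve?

$1,961.22

Municipal property tax: $4,259.16 × 2 = $8,518.32 annually
Windstorm insurance: $782.76 annually
Condo association dues: $167.25 × 12 = $2,007.00 annually
Earthquake insurance: $459.24 annually
Total annual escrow = $8,518.32 + $782.76 + $2,007.00 + $459.24 = $11,767.32
Monthly = $11,767.32 / 12 = $980.61
Cushion = 2 × $980.61 = $1,961.22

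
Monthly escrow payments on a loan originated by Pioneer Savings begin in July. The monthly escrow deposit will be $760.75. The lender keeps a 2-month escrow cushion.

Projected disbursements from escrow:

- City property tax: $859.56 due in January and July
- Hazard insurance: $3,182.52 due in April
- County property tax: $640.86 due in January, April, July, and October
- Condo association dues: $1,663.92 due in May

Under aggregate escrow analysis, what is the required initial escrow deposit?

Cushion = 2 × $760.75 = $1,521.50
Trial balance (start $0, +$760.75 each month, − disbursements):
  Jul: +$760.75 − $1,500.42 → -$739.67
  Aug: +$760.75 → $21.08
  Sep: +$760.75 → $781.83
  Oct: +$760.75 − $640.86 → $901.72
  Nov: +$760.75 → $1,662.47
  Dec: +$760.75 → $2,423.22
  Jan: +$760.75 − $1,500.42 → $1,683.55
  Feb: +$760.75 → $2,444.30
  Mar: +$760.75 → $3,205.05
  Apr: +$760.75 − $3,823.38 → $142.42
  May: +$760.75 − $1,663.92 → -$760.75
  Jun: +$760.75 → $0.00
Lowest trial balance = -$760.75 (May)
Initial deposit = cushion − low point = $1,521.50 − (-$760.75) = $2,282.25

$2,282.25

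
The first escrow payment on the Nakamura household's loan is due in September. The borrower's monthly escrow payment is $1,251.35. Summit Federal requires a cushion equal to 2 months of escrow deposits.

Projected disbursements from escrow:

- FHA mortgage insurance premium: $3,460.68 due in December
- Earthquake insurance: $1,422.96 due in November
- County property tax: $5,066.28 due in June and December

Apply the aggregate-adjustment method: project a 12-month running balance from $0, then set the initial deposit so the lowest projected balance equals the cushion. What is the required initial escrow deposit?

$7,447.22

Cushion = 2 × $1,251.35 = $2,502.70
Trial balance (start $0, +$1,251.35 each month, − disbursements):
  Sep: +$1,251.35 → $1,251.35
  Oct: +$1,251.35 → $2,502.70
  Nov: +$1,251.35 − $1,422.96 → $2,331.09
  Dec: +$1,251.35 − $8,526.96 → -$4,944.52
  Jan: +$1,251.35 → -$3,693.17
  Feb: +$1,251.35 → -$2,441.82
  Mar: +$1,251.35 → -$1,190.47
  Apr: +$1,251.35 → $60.88
  May: +$1,251.35 → $1,312.23
  Jun: +$1,251.35 − $5,066.28 → -$2,502.70
  Jul: +$1,251.35 → -$1,251.35
  Aug: +$1,251.35 → $0.00
Lowest trial balance = -$4,944.52 (Dec)
Initial deposit = cushion − low point = $2,502.70 − (-$4,944.52) = $7,447.22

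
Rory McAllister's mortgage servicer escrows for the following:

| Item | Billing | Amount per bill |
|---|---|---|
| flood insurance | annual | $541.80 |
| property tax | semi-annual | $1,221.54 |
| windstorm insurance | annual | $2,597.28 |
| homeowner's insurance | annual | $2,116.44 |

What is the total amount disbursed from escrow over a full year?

$7,698.60

Flood insurance = $541.80
Property tax = $1,221.54 × 2 = $2,443.08
Windstorm insurance = $2,597.28
Homeowner's insurance = $2,116.44
Total per year = $541.80 + $2,443.08 + $2,597.28 + $2,116.44 = $7,698.60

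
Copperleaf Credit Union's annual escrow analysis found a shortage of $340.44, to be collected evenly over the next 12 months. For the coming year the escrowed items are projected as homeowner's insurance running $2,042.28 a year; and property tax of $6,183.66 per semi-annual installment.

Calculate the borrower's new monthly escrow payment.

$1,229.17

Homeowner's insurance = $2,042.28 annually
Property tax = $6,183.66 × 2 = $12,367.32 annually
Total per year = $2,042.28 + $12,367.32 = $14,409.60
Monthly escrow = $14,409.60 ÷ 12 = $1,200.80
Shortage spread = $340.44 / 12 = $28.37/mo
New monthly escrow = $1,200.80 + $28.37 = $1,229.17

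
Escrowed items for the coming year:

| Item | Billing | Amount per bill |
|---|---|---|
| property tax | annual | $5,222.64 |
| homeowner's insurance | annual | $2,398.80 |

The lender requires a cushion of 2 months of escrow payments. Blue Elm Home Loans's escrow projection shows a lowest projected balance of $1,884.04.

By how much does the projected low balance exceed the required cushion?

$613.80

Property tax: $5,222.64
Homeowner's insurance: $2,398.80
Total annual escrow = $5,222.64 + $2,398.80 = $7,621.44
Monthly escrow = $7,621.44 / 12 = $635.12
Cushion = 2 × $635.12 = $1,270.24
Excess over cushion: $1,884.04 − $1,270.24 = $613.80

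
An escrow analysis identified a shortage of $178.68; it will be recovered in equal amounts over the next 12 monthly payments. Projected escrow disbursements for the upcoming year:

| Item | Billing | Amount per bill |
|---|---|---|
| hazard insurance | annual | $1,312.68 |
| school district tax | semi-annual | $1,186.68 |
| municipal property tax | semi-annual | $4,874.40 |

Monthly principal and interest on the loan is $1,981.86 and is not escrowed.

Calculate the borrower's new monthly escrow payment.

Hazard insurance — $1,312.68 per year
School district tax — $1,186.68 × 2 = $2,373.36 per year
Municipal property tax — $4,874.40 × 2 = $9,748.80 per year
Total per year = $1,312.68 + $2,373.36 + $9,748.80 = $13,434.84
Monthly = $13,434.84 / 12 = $1,119.57
Monthly shortage recovery: $178.68 ÷ 12 = $14.89
Adjusted monthly = $1,119.57 + $14.89 = $1,134.46

$1,134.46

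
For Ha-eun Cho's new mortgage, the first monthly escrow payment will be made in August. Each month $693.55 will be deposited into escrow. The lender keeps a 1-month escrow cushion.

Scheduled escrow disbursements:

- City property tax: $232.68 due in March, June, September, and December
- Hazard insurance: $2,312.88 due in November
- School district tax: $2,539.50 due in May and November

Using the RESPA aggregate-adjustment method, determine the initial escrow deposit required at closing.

$3,004.41

Cushion = 1 × $693.55 = $693.55
Trial balance (start $0, +$693.55 each month, − disbursements):
  Aug: +$693.55 → $693.55
  Sep: +$693.55 − $232.68 → $1,154.42
  Oct: +$693.55 → $1,847.97
  Nov: +$693.55 − $4,852.38 → -$2,310.86
  Dec: +$693.55 − $232.68 → -$1,849.99
  Jan: +$693.55 → -$1,156.44
  Feb: +$693.55 → -$462.89
  Mar: +$693.55 − $232.68 → -$2.02
  Apr: +$693.55 → $691.53
  May: +$693.55 − $2,539.50 → -$1,154.42
  Jun: +$693.55 − $232.68 → -$693.55
  Jul: +$693.55 → $0.00
Lowest trial balance = -$2,310.86 (Nov)
Initial deposit = cushion − low point = $693.55 − (-$2,310.86) = $3,004.41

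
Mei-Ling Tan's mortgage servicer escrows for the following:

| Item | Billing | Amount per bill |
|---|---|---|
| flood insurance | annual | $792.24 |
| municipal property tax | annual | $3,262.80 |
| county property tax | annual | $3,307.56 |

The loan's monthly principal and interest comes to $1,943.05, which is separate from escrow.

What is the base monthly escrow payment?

Flood insurance = $792.24
Municipal property tax = $3,262.80
County property tax = $3,307.56
Yearly total = $7,362.60
Base monthly escrow = $7,362.60 ÷ 12 = $613.55

$613.55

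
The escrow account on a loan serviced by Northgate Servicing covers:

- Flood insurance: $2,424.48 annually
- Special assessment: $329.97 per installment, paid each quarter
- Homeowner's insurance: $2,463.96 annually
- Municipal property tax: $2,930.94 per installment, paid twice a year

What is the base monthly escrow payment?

$1,005.85

Flood insurance — $2,424.48
Special assessment — $329.97 × 4 = $1,319.88
Homeowner's insurance — $2,463.96
Municipal property tax — $2,930.94 × 2 = $5,861.88
Total per year = $2,424.48 + $1,319.88 + $2,463.96 + $5,861.88 = $12,070.20
Per month = $12,070.20 / 12 = $1,005.85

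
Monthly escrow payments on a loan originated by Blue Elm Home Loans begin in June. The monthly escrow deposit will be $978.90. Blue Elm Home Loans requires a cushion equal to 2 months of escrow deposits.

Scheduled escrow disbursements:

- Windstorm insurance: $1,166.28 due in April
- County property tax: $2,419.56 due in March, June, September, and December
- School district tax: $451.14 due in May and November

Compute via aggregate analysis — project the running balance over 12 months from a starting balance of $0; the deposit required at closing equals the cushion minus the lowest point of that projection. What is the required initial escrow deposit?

$3,398.46

Cushion = 2 × $978.90 = $1,957.80
Trial balance (start $0, +$978.90 each month, − disbursements):
  Jun: +$978.90 − $2,419.56 → -$1,440.66
  Jul: +$978.90 → -$461.76
  Aug: +$978.90 → $517.14
  Sep: +$978.90 − $2,419.56 → -$923.52
  Oct: +$978.90 → $55.38
  Nov: +$978.90 − $451.14 → $583.14
  Dec: +$978.90 − $2,419.56 → -$857.52
  Jan: +$978.90 → $121.38
  Feb: +$978.90 → $1,100.28
  Mar: +$978.90 − $2,419.56 → -$340.38
  Apr: +$978.90 − $1,166.28 → -$527.76
  May: +$978.90 − $451.14 → $0.00
Lowest trial balance = -$1,440.66 (Jun)
Initial deposit = cushion − low point = $1,957.80 − (-$1,440.66) = $3,398.46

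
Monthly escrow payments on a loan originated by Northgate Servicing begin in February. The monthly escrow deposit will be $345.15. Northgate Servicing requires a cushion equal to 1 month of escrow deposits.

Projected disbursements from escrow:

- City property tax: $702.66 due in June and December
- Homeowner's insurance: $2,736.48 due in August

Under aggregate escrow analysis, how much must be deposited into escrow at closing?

Cushion = 1 × $345.15 = $345.15
Trial balance (start $0, +$345.15 each month, − disbursements):
  Feb: +$345.15 → $345.15
  Mar: +$345.15 → $690.30
  Apr: +$345.15 → $1,035.45
  May: +$345.15 → $1,380.60
  Jun: +$345.15 − $702.66 → $1,023.09
  Jul: +$345.15 → $1,368.24
  Aug: +$345.15 − $2,736.48 → -$1,023.09
  Sep: +$345.15 → -$677.94
  Oct: +$345.15 → -$332.79
  Nov: +$345.15 → $12.36
  Dec: +$345.15 − $702.66 → -$345.15
  Jan: +$345.15 → $0.00
Lowest trial balance = -$1,023.09 (Aug)
Initial deposit = cushion − low point = $345.15 − (-$1,023.09) = $1,368.24

$1,368.24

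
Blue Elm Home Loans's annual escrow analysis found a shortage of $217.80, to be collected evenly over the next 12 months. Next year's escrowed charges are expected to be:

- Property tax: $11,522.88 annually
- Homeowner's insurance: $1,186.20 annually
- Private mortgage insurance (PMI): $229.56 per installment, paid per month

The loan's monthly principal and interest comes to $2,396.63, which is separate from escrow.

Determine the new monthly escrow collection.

$1,306.80

Property tax = $11,522.88/yr
Homeowner's insurance = $1,186.20/yr
Private mortgage insurance (PMI) = $229.56 × 12 = $2,754.72/yr
Combined annual = $15,463.80
Monthly = $15,463.80 / 12 = $1,288.65
Monthly shortage recovery: $217.80 ÷ 12 = $18.15
Adjusted monthly = $1,288.65 + $18.15 = $1,306.80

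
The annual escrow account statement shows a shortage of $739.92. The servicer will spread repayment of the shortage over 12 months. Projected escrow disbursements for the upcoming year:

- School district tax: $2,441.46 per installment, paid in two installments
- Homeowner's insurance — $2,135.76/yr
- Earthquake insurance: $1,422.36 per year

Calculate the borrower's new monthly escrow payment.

$765.08

School district tax = $2,441.46 × 2 = $4,882.92 annually
Homeowner's insurance = $2,135.76 annually
Earthquake insurance = $1,422.36 annually
Annual escrow total = $4,882.92 + $2,135.76 + $1,422.36 = $8,441.04
Monthly = $8,441.04 ÷ 12 = $703.42
Shortage per month = $739.92 ÷ 12 = $61.66
Adjusted monthly = $703.42 + $61.66 = $765.08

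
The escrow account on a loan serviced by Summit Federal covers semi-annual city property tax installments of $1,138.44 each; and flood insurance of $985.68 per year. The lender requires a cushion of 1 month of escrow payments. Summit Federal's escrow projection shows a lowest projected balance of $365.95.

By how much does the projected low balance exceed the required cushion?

City property tax = $1,138.44 × 2 = $2,276.88 per year
Flood insurance = $985.68 per year
Annual escrow total = $2,276.88 + $985.68 = $3,262.56
Monthly = $3,262.56 ÷ 12 = $271.88
Required reserve = 1 × $271.88 = $271.88
Excess over cushion: $365.95 − $271.88 = $94.07

$94.07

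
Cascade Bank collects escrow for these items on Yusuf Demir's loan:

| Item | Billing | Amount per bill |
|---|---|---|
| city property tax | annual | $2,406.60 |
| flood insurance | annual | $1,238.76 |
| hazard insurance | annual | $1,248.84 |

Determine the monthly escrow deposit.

$407.85

City property tax = $2,406.60 annually
Flood insurance = $1,238.76 annually
Hazard insurance = $1,248.84 annually
Yearly total = $2,406.60 + $1,238.76 + $1,248.84 = $4,894.20
Base monthly escrow = $4,894.20 / 12 = $407.85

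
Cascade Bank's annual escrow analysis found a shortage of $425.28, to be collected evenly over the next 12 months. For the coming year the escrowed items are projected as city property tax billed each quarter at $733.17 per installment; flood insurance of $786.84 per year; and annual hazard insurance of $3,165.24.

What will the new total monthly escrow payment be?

$609.17

City property tax — $733.17 × 4 = $2,932.68/yr
Flood insurance — $786.84/yr
Hazard insurance — $3,165.24/yr
Annual escrow total = $2,932.68 + $786.84 + $3,165.24 = $6,884.76
Monthly escrow = $6,884.76 ÷ 12 = $573.73
Shortage spread = $425.28 ÷ 12 = $35.44/mo
Adjusted monthly = $573.73 + $35.44 = $609.17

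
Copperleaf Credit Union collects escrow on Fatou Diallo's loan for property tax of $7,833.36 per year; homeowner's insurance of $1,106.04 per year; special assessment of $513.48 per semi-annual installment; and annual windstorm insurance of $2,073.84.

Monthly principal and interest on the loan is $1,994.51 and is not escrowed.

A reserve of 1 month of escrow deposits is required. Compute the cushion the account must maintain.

$1,003.35

Property tax: $7,833.36/yr
Homeowner's insurance: $1,106.04/yr
Special assessment: $513.48 × 2 = $1,026.96/yr
Windstorm insurance: $2,073.84/yr
Combined annual = $7,833.36 + $1,106.04 + $1,026.96 + $2,073.84 = $12,040.20
Monthly escrow = $12,040.20 ÷ 12 = $1,003.35
Reserve = 1 × $1,003.35 = $1,003.35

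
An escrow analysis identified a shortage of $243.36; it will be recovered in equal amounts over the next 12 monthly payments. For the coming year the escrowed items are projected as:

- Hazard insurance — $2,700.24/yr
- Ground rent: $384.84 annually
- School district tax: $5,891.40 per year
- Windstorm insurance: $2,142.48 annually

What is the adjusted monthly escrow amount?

$946.86

Hazard insurance: $2,700.24/yr
Ground rent: $384.84/yr
School district tax: $5,891.40/yr
Windstorm insurance: $2,142.48/yr
Annual escrow total = $11,118.96
Per month = $11,118.96 ÷ 12 = $926.58
Shortage per month = $243.36 ÷ 12 = $20.28
Adjusted monthly = $926.58 + $20.28 = $946.86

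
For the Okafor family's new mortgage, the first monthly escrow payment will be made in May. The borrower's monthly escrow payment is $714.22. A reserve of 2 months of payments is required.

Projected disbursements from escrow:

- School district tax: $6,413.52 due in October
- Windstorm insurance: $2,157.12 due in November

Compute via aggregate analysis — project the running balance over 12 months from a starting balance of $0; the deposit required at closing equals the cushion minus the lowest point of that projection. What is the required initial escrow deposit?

Cushion = 2 × $714.22 = $1,428.44
Trial balance (start $0, +$714.22 each month, − disbursements):
  May: +$714.22 → $714.22
  Jun: +$714.22 → $1,428.44
  Jul: +$714.22 → $2,142.66
  Aug: +$714.22 → $2,856.88
  Sep: +$714.22 → $3,571.10
  Oct: +$714.22 − $6,413.52 → -$2,128.20
  Nov: +$714.22 − $2,157.12 → -$3,571.10
  Dec: +$714.22 → -$2,856.88
  Jan: +$714.22 → -$2,142.66
  Feb: +$714.22 → -$1,428.44
  Mar: +$714.22 → -$714.22
  Apr: +$714.22 → $0.00
Lowest trial balance = -$3,571.10 (Nov)
Initial deposit = cushion − low point = $1,428.44 − (-$3,571.10) = $4,999.54

$4,999.54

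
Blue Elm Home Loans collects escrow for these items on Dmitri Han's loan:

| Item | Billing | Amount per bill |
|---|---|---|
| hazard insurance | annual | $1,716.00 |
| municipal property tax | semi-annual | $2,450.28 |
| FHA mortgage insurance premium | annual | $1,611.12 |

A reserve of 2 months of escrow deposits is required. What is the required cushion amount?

Hazard insurance — $1,716.00 annually
Municipal property tax — $2,450.28 × 2 = $4,900.56 annually
FHA mortgage insurance premium — $1,611.12 annually
Total per year = $1,716.00 + $4,900.56 + $1,611.12 = $8,227.68
Per month = $8,227.68 ÷ 12 = $685.64
Cushion = 2 × $685.64 = $1,371.28

$1,371.28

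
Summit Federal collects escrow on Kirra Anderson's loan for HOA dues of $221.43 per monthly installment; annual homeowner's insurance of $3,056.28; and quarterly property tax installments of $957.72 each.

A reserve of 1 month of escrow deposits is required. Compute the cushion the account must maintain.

HOA dues: $221.43 × 12 = $2,657.16
Homeowner's insurance: $3,056.28
Property tax: $957.72 × 4 = $3,830.88
Annual escrow total = $2,657.16 + $3,056.28 + $3,830.88 = $9,544.32
Base monthly escrow = $9,544.32 / 12 = $795.36
Reserve = 1 × $795.36 = $795.36

$795.36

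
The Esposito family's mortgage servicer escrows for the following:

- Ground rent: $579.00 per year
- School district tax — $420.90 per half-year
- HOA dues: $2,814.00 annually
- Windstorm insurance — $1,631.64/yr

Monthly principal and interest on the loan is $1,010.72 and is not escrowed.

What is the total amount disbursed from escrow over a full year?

Ground rent — $579.00
School district tax — $420.90 × 2 = $841.80
HOA dues — $2,814.00
Windstorm insurance — $1,631.64
Combined annual = $5,866.44

$5,866.44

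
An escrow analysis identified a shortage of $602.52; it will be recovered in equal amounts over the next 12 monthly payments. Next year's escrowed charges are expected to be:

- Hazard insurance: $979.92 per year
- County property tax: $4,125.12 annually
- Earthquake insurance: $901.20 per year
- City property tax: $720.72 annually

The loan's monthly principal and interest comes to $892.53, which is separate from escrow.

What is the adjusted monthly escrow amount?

$610.79

Hazard insurance = $979.92
County property tax = $4,125.12
Earthquake insurance = $901.20
City property tax = $720.72
Yearly total = $979.92 + $4,125.12 + $901.20 + $720.72 = $6,726.96
Base monthly escrow = $6,726.96 ÷ 12 = $560.58
Shortage spread = $602.52 ÷ 12 = $50.21/mo
New monthly escrow = $560.58 + $50.21 = $610.79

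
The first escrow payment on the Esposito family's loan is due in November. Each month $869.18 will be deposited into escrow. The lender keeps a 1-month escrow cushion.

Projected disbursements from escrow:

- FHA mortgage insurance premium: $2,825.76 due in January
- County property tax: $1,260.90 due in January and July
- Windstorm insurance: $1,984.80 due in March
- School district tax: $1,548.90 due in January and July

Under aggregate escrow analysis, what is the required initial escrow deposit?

$4,143.64

Cushion = 1 × $869.18 = $869.18
Trial balance (start $0, +$869.18 each month, − disbursements):
  Nov: +$869.18 → $869.18
  Dec: +$869.18 → $1,738.36
  Jan: +$869.18 − $5,635.56 → -$3,028.02
  Feb: +$869.18 → -$2,158.84
  Mar: +$869.18 − $1,984.80 → -$3,274.46
  Apr: +$869.18 → -$2,405.28
  May: +$869.18 → -$1,536.10
  Jun: +$869.18 → -$666.92
  Jul: +$869.18 − $2,809.80 → -$2,607.54
  Aug: +$869.18 → -$1,738.36
  Sep: +$869.18 → -$869.18
  Oct: +$869.18 → $0.00
Lowest trial balance = -$3,274.46 (Mar)
Initial deposit = cushion − low point = $869.18 − (-$3,274.46) = $4,143.64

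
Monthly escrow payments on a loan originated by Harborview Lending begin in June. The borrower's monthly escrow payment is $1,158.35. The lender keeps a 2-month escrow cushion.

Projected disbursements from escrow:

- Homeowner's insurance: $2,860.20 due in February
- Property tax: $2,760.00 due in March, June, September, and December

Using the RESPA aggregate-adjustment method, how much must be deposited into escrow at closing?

Cushion = 2 × $1,158.35 = $2,316.70
Trial balance (start $0, +$1,158.35 each month, − disbursements):
  Jun: +$1,158.35 − $2,760.00 → -$1,601.65
  Jul: +$1,158.35 → -$443.30
  Aug: +$1,158.35 → $715.05
  Sep: +$1,158.35 − $2,760.00 → -$886.60
  Oct: +$1,158.35 → $271.75
  Nov: +$1,158.35 → $1,430.10
  Dec: +$1,158.35 − $2,760.00 → -$171.55
  Jan: +$1,158.35 → $986.80
  Feb: +$1,158.35 − $2,860.20 → -$715.05
  Mar: +$1,158.35 − $2,760.00 → -$2,316.70
  Apr: +$1,158.35 → -$1,158.35
  May: +$1,158.35 → $0.00
Lowest trial balance = -$2,316.70 (Mar)
Initial deposit = cushion − low point = $2,316.70 − (-$2,316.70) = $4,633.40

$4,633.40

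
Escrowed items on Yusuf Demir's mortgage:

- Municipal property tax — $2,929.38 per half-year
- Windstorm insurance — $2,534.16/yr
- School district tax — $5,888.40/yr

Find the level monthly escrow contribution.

Municipal property tax: $2,929.38 × 2 = $5,858.76 annually
Windstorm insurance: $2,534.16 annually
School district tax: $5,888.40 annually
Total per year = $5,858.76 + $2,534.16 + $5,888.40 = $14,281.32
Monthly escrow = $14,281.32 / 12 = $1,190.11

$1,190.11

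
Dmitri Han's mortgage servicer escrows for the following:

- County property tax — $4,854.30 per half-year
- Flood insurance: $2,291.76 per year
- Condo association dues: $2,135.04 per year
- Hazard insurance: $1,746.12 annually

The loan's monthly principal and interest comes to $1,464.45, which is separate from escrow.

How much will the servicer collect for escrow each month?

County property tax: $4,854.30 × 2 = $9,708.60 per year
Flood insurance: $2,291.76 per year
Condo association dues: $2,135.04 per year
Hazard insurance: $1,746.12 per year
Total per year = $9,708.60 + $2,291.76 + $2,135.04 + $1,746.12 = $15,881.52
Monthly = $15,881.52 / 12 = $1,323.46

$1,323.46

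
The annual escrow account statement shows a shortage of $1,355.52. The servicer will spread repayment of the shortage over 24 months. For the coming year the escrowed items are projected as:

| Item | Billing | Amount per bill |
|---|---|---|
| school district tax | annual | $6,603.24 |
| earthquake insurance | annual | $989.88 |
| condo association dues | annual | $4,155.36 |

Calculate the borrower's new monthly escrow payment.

$1,035.52

School district tax — $6,603.24 annually
Earthquake insurance — $989.88 annually
Condo association dues — $4,155.36 annually
Yearly total = $6,603.24 + $989.88 + $4,155.36 = $11,748.48
Monthly = $11,748.48 / 12 = $979.04
Shortage per month = $1,355.52 / 24 = $56.48
New monthly escrow = $979.04 + $56.48 = $1,035.52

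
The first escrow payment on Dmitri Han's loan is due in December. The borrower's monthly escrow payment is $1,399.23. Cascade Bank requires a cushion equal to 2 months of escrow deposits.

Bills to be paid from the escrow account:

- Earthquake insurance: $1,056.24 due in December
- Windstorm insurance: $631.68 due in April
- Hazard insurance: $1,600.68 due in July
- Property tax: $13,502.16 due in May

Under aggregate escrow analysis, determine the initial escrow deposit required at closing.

$9,593.16

Cushion = 2 × $1,399.23 = $2,798.46
Trial balance (start $0, +$1,399.23 each month, − disbursements):
  Dec: +$1,399.23 − $1,056.24 → $342.99
  Jan: +$1,399.23 → $1,742.22
  Feb: +$1,399.23 → $3,141.45
  Mar: +$1,399.23 → $4,540.68
  Apr: +$1,399.23 − $631.68 → $5,308.23
  May: +$1,399.23 − $13,502.16 → -$6,794.70
  Jun: +$1,399.23 → -$5,395.47
  Jul: +$1,399.23 − $1,600.68 → -$5,596.92
  Aug: +$1,399.23 → -$4,197.69
  Sep: +$1,399.23 → -$2,798.46
  Oct: +$1,399.23 → -$1,399.23
  Nov: +$1,399.23 → $0.00
Lowest trial balance = -$6,794.70 (May)
Initial deposit = cushion − low point = $2,798.46 − (-$6,794.70) = $9,593.16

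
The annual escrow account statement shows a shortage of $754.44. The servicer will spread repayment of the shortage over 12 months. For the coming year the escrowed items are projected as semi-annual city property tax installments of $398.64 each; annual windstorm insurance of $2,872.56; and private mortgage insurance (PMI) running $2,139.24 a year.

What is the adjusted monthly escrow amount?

City property tax = $398.64 × 2 = $797.28
Windstorm insurance = $2,872.56
Private mortgage insurance (PMI) = $2,139.24
Total per year = $797.28 + $2,872.56 + $2,139.24 = $5,809.08
Base monthly escrow = $5,809.08 / 12 = $484.09
Shortage spread = $754.44 ÷ 12 = $62.87/mo
New monthly escrow = $484.09 + $62.87 = $546.96

$546.96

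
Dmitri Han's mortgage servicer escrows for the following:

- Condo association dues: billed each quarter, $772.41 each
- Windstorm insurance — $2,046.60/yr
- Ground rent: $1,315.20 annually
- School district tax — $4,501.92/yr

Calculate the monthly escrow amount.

$912.78

Condo association dues: $772.41 × 4 = $3,089.64 per year
Windstorm insurance: $2,046.60 per year
Ground rent: $1,315.20 per year
School district tax: $4,501.92 per year
Total per year = $3,089.64 + $2,046.60 + $1,315.20 + $4,501.92 = $10,953.36
Monthly = $10,953.36 ÷ 12 = $912.78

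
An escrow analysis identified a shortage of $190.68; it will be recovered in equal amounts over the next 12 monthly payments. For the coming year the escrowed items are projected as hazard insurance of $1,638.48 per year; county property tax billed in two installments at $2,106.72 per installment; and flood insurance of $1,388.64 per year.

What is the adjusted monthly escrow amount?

$619.27

Hazard insurance — $1,638.48 per year
County property tax — $2,106.72 × 2 = $4,213.44 per year
Flood insurance — $1,388.64 per year
Total annual escrow = $1,638.48 + $4,213.44 + $1,388.64 = $7,240.56
Monthly = $7,240.56 ÷ 12 = $603.38
Shortage per month = $190.68 / 12 = $15.89
Adjusted monthly = $603.38 + $15.89 = $619.27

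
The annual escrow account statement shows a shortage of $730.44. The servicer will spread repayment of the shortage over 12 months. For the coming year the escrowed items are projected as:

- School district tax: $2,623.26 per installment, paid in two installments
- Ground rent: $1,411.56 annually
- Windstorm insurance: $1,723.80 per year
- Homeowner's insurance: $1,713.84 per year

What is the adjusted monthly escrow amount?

School district tax = $2,623.26 × 2 = $5,246.52
Ground rent = $1,411.56
Windstorm insurance = $1,723.80
Homeowner's insurance = $1,713.84
Total annual escrow = $5,246.52 + $1,411.56 + $1,723.80 + $1,713.84 = $10,095.72
Monthly escrow = $10,095.72 / 12 = $841.31
Monthly shortage recovery: $730.44 ÷ 12 = $60.87
New monthly escrow = $841.31 + $60.87 = $902.18

$902.18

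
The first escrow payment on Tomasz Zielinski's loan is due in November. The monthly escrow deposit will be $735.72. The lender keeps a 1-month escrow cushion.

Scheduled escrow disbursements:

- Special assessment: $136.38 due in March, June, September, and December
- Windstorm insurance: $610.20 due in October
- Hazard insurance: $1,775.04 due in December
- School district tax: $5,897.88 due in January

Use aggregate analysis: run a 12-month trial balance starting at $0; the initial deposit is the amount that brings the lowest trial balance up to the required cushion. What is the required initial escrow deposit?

$6,337.86

Cushion = 1 × $735.72 = $735.72
Trial balance (start $0, +$735.72 each month, − disbursements):
  Nov: +$735.72 → $735.72
  Dec: +$735.72 − $1,911.42 → -$439.98
  Jan: +$735.72 − $5,897.88 → -$5,602.14
  Feb: +$735.72 → -$4,866.42
  Mar: +$735.72 − $136.38 → -$4,267.08
  Apr: +$735.72 → -$3,531.36
  May: +$735.72 → -$2,795.64
  Jun: +$735.72 − $136.38 → -$2,196.30
  Jul: +$735.72 → -$1,460.58
  Aug: +$735.72 → -$724.86
  Sep: +$735.72 − $136.38 → -$125.52
  Oct: +$735.72 − $610.20 → $0.00
Lowest trial balance = -$5,602.14 (Jan)
Initial deposit = cushion − low point = $735.72 − (-$5,602.14) = $6,337.86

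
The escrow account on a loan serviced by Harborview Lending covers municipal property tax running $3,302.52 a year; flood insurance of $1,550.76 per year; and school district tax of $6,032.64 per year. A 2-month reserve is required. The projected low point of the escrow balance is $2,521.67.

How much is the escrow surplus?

$707.35

Municipal property tax: $3,302.52/yr
Flood insurance: $1,550.76/yr
School district tax: $6,032.64/yr
Total annual escrow = $10,885.92
Monthly escrow = $10,885.92 / 12 = $907.16
Cushion = 2 × $907.16 = $1,814.32
Excess over cushion: $2,521.67 − $1,814.32 = $707.35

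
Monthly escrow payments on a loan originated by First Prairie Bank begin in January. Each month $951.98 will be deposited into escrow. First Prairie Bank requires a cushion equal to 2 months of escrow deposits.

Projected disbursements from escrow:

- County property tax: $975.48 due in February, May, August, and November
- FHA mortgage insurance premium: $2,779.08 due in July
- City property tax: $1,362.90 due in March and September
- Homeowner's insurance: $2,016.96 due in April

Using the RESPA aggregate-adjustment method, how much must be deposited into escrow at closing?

Cushion = 2 × $951.98 = $1,903.96
Trial balance (start $0, +$951.98 each month, − disbursements):
  Jan: +$951.98 → $951.98
  Feb: +$951.98 − $975.48 → $928.48
  Mar: +$951.98 − $1,362.90 → $517.56
  Apr: +$951.98 − $2,016.96 → -$547.42
  May: +$951.98 − $975.48 → -$570.92
  Jun: +$951.98 → $381.06
  Jul: +$951.98 − $2,779.08 → -$1,446.04
  Aug: +$951.98 − $975.48 → -$1,469.54
  Sep: +$951.98 − $1,362.90 → -$1,880.46
  Oct: +$951.98 → -$928.48
  Nov: +$951.98 − $975.48 → -$951.98
  Dec: +$951.98 → $0.00
Lowest trial balance = -$1,880.46 (Sep)
Initial deposit = cushion − low point = $1,903.96 − (-$1,880.46) = $3,784.42

$3,784.42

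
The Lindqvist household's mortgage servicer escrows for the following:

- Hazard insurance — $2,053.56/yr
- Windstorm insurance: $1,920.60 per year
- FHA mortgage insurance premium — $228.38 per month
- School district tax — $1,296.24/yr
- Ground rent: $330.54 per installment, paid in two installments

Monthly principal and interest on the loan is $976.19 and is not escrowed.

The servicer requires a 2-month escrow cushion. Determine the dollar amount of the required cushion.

Hazard insurance — $2,053.56/yr
Windstorm insurance — $1,920.60/yr
FHA mortgage insurance premium — $228.38 × 12 = $2,740.56/yr
School district tax — $1,296.24/yr
Ground rent — $330.54 × 2 = $661.08/yr
Yearly total = $2,053.56 + $1,920.60 + $2,740.56 + $1,296.24 + $661.08 = $8,672.04
Base monthly escrow = $8,672.04 ÷ 12 = $722.67
Reserve = 2 × $722.67 = $1,445.34

$1,445.34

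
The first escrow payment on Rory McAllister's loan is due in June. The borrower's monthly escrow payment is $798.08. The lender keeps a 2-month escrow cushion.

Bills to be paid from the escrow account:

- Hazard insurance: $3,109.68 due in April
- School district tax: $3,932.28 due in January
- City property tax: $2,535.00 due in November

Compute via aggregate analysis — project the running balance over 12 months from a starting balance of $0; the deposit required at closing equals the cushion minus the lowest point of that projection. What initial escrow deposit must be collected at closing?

Cushion = 2 × $798.08 = $1,596.16
Trial balance (start $0, +$798.08 each month, − disbursements):
  Jun: +$798.08 → $798.08
  Jul: +$798.08 → $1,596.16
  Aug: +$798.08 → $2,394.24
  Sep: +$798.08 → $3,192.32
  Oct: +$798.08 → $3,990.40
  Nov: +$798.08 − $2,535.00 → $2,253.48
  Dec: +$798.08 → $3,051.56
  Jan: +$798.08 − $3,932.28 → -$82.64
  Feb: +$798.08 → $715.44
  Mar: +$798.08 → $1,513.52
  Apr: +$798.08 − $3,109.68 → -$798.08
  May: +$798.08 → $0.00
Lowest trial balance = -$798.08 (Apr)
Initial deposit = cushion − low point = $1,596.16 − (-$798.08) = $2,394.24

$2,394.24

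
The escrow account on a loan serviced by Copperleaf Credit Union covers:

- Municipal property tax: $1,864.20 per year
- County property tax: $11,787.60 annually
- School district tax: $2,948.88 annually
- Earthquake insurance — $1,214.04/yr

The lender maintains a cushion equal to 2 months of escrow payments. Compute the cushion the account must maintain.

$2,969.12

Municipal property tax: $1,864.20
County property tax: $11,787.60
School district tax: $2,948.88
Earthquake insurance: $1,214.04
Total per year = $17,814.72
Monthly = $17,814.72 ÷ 12 = $1,484.56
Cushion = 2 × $1,484.56 = $2,969.12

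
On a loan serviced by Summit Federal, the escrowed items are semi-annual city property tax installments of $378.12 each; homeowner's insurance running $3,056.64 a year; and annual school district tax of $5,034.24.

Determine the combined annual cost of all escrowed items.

City property tax: $378.12 × 2 = $756.24 annually
Homeowner's insurance: $3,056.64 annually
School district tax: $5,034.24 annually
Yearly total = $8,847.12

$8,847.12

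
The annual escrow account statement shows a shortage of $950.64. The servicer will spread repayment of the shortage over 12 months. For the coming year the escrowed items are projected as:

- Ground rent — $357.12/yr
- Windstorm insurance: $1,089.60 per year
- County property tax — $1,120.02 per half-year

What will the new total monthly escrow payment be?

Ground rent: $357.12
Windstorm insurance: $1,089.60
County property tax: $1,120.02 × 2 = $2,240.04
Total per year = $3,686.76
Per month = $3,686.76 ÷ 12 = $307.23
Shortage spread = $950.64 ÷ 12 = $79.22/mo
New monthly escrow = $307.23 + $79.22 = $386.45

$386.45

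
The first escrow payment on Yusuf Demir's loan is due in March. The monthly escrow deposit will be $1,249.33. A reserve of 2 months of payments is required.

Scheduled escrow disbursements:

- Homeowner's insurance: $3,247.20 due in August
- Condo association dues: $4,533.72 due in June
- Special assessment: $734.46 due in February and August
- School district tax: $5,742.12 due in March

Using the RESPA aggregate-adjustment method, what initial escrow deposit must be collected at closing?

$9,260.18

Cushion = 2 × $1,249.33 = $2,498.66
Trial balance (start $0, +$1,249.33 each month, − disbursements):
  Mar: +$1,249.33 − $5,742.12 → -$4,492.79
  Apr: +$1,249.33 → -$3,243.46
  May: +$1,249.33 → -$1,994.13
  Jun: +$1,249.33 − $4,533.72 → -$5,278.52
  Jul: +$1,249.33 → -$4,029.19
  Aug: +$1,249.33 − $3,981.66 → -$6,761.52
  Sep: +$1,249.33 → -$5,512.19
  Oct: +$1,249.33 → -$4,262.86
  Nov: +$1,249.33 → -$3,013.53
  Dec: +$1,249.33 → -$1,764.20
  Jan: +$1,249.33 → -$514.87
  Feb: +$1,249.33 − $734.46 → $0.00
Lowest trial balance = -$6,761.52 (Aug)
Initial deposit = cushion − low point = $2,498.66 − (-$6,761.52) = $9,260.18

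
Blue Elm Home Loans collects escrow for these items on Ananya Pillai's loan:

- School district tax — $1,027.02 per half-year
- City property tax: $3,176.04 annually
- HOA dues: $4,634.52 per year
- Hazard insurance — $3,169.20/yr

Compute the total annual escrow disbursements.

$13,033.80

School district tax — $1,027.02 × 2 = $2,054.04
City property tax — $3,176.04
HOA dues — $4,634.52
Hazard insurance — $3,169.20
Total per year = $13,033.80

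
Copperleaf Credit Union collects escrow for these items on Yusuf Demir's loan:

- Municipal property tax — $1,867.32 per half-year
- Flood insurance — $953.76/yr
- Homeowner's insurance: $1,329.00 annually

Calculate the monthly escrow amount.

Municipal property tax = $1,867.32 × 2 = $3,734.64 annually
Flood insurance = $953.76 annually
Homeowner's insurance = $1,329.00 annually
Annual escrow total = $3,734.64 + $953.76 + $1,329.00 = $6,017.40
Per month = $6,017.40 ÷ 12 = $501.45

$501.45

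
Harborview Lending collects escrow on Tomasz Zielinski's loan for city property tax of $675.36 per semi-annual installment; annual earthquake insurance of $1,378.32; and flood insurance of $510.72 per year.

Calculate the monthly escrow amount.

City property tax = $675.36 × 2 = $1,350.72 annually
Earthquake insurance = $1,378.32 annually
Flood insurance = $510.72 annually
Yearly total = $1,350.72 + $1,378.32 + $510.72 = $3,239.76
Monthly escrow = $3,239.76 / 12 = $269.98

$269.98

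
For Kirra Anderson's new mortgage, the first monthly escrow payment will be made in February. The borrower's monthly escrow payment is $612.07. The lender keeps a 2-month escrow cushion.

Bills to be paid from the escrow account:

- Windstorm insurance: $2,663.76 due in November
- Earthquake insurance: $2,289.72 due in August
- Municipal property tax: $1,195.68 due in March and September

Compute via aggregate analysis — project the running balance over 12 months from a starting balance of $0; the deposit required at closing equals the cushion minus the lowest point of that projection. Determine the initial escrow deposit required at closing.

Cushion = 2 × $612.07 = $1,224.14
Trial balance (start $0, +$612.07 each month, − disbursements):
  Feb: +$612.07 → $612.07
  Mar: +$612.07 − $1,195.68 → $28.46
  Apr: +$612.07 → $640.53
  May: +$612.07 → $1,252.60
  Jun: +$612.07 → $1,864.67
  Jul: +$612.07 → $2,476.74
  Aug: +$612.07 − $2,289.72 → $799.09
  Sep: +$612.07 − $1,195.68 → $215.48
  Oct: +$612.07 → $827.55
  Nov: +$612.07 − $2,663.76 → -$1,224.14
  Dec: +$612.07 → -$612.07
  Jan: +$612.07 → $0.00
Lowest trial balance = -$1,224.14 (Nov)
Initial deposit = cushion − low point = $1,224.14 − (-$1,224.14) = $2,448.28

$2,448.28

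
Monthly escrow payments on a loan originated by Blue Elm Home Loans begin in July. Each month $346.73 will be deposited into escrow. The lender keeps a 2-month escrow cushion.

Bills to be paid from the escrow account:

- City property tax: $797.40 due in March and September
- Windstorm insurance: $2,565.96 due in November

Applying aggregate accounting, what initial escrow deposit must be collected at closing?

$2,323.17

Cushion = 2 × $346.73 = $693.46
Trial balance (start $0, +$346.73 each month, − disbursements):
  Jul: +$346.73 → $346.73
  Aug: +$346.73 → $693.46
  Sep: +$346.73 − $797.40 → $242.79
  Oct: +$346.73 → $589.52
  Nov: +$346.73 − $2,565.96 → -$1,629.71
  Dec: +$346.73 → -$1,282.98
  Jan: +$346.73 → -$936.25
  Feb: +$346.73 → -$589.52
  Mar: +$346.73 − $797.40 → -$1,040.19
  Apr: +$346.73 → -$693.46
  May: +$346.73 → -$346.73
  Jun: +$346.73 → $0.00
Lowest trial balance = -$1,629.71 (Nov)
Initial deposit = cushion − low point = $693.46 − (-$1,629.71) = $2,323.17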